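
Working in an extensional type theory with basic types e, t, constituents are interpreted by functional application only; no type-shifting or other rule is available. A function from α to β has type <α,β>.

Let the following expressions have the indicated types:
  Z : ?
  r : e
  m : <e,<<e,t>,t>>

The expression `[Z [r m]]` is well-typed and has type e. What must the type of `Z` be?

[Z [r m]] must have type e. The sister [r m] has type <<e,t>,t>; that is not a function onto e, so Z must be the functor, of type <<<e,t>,t>,e>.

<<<e,t>,t>,e>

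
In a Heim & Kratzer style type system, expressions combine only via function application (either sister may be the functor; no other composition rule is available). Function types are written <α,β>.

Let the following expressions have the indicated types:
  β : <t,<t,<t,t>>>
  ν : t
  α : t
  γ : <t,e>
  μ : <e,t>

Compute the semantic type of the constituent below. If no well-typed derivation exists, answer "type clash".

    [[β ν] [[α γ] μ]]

<t,t>

At [β ν], β : <t,<t,<t,t>>> takes ν : t, giving <t,<t,t>>.
At [α γ], γ : <t,e> takes α : t, giving e.
At [[α γ] μ], μ : <e,t> takes [α γ] : e, giving t.
At [[β ν] [[α γ] μ]], [β ν] : <t,<t,t>> takes [[α γ] μ] : t, giving <t,t>.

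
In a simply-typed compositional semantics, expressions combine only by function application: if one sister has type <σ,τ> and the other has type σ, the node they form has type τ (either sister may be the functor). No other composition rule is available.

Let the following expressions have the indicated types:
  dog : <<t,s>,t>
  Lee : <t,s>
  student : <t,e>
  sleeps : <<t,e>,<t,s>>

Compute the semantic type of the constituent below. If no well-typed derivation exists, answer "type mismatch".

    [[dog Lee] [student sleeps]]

[dog Lee]: <<t,s>,t> applied to <t,s> yields t.
[student sleeps]: <<t,e>,<t,s>> applied to <t,e> yields <t,s>.
[[dog Lee] [student sleeps]]: <t,s> applied to t yields s.

s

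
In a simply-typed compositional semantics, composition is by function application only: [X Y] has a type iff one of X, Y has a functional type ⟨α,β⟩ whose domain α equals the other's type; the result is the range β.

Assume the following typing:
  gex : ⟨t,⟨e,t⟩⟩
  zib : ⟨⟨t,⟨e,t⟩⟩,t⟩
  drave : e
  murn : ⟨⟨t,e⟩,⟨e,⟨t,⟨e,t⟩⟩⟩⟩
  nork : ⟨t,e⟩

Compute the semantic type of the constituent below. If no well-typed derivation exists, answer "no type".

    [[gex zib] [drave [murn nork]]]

[gex zib]: functor zib : ⟨⟨t,⟨e,t⟩⟩,t⟩, argument gex : ⟨t,⟨e,t⟩⟩; result t.
[murn nork]: functor murn : ⟨⟨t,e⟩,⟨e,⟨t,⟨e,t⟩⟩⟩⟩, argument nork : ⟨t,e⟩; result ⟨e,⟨t,⟨e,t⟩⟩⟩.
[drave [murn nork]]: functor [murn nork] : ⟨e,⟨t,⟨e,t⟩⟩⟩, argument drave : e; result ⟨t,⟨e,t⟩⟩.
[[gex zib] [drave [murn nork]]]: functor [drave [murn nork]] : ⟨t,⟨e,t⟩⟩, argument [gex zib] : t; result ⟨e,t⟩.

⟨e,t⟩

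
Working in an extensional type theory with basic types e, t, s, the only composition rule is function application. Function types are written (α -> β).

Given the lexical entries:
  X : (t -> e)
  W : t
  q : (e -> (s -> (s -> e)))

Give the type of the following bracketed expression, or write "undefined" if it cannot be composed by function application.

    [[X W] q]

(s -> (s -> e))

[X W]: (t -> e) applied to t yields e.
[[X W] q]: (e -> (s -> (s -> e))) applied to e yields (s -> (s -> e)).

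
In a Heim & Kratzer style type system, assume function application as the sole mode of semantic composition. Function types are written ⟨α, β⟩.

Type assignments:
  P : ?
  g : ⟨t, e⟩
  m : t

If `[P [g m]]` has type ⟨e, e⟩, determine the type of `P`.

[P [g m]] is required to be ⟨e, e⟩. [g m] : e cannot yield ⟨e, e⟩ as functor, so P : ⟨e, ⟨e, e⟩⟩.

⟨e, ⟨e, e⟩⟩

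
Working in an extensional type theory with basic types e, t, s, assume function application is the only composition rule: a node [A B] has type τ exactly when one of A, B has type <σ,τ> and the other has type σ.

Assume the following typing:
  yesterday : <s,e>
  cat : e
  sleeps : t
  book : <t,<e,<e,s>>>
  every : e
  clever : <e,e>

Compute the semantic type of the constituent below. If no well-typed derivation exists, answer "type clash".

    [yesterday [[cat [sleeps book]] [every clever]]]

[sleeps book]: functor book : <t,<e,<e,s>>>, argument sleeps : t; result <e,<e,s>>.
[cat [sleeps book]]: functor [sleeps book] : <e,<e,s>>, argument cat : e; result <e,s>.
[every clever]: functor clever : <e,e>, argument every : e; result e.
[[cat [sleeps book]] [every clever]]: functor [cat [sleeps book]] : <e,s>, argument [every clever] : e; result s.
[yesterday [[cat [sleeps book]] [every clever]]]: functor yesterday : <s,e>, argument [[cat [sleeps book]] [every clever]] : s; result e.

e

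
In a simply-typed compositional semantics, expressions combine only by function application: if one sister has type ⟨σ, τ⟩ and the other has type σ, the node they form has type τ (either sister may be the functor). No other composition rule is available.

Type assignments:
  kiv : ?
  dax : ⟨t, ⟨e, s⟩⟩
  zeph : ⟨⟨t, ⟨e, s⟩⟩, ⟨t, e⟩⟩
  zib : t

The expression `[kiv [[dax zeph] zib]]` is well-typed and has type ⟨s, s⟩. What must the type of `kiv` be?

At [kiv [[dax zeph] zib]] (required: ⟨s, s⟩): [[dax zeph] zib] is e, which is not a function with range ⟨s, s⟩; hence kiv is the functor — type ⟨e, ⟨s, s⟩⟩.

⟨e, ⟨s, s⟩⟩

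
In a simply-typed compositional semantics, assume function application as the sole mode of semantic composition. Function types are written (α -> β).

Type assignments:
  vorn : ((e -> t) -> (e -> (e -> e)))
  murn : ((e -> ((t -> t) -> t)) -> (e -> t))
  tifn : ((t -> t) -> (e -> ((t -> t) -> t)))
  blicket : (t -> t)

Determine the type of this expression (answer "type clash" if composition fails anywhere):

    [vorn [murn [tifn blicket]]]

[tifn blicket]: tifn is ((t -> t) -> (e -> ((t -> t) -> t))), blicket is (t -> t); result (e -> ((t -> t) -> t)).
[murn [tifn blicket]]: murn is ((e -> ((t -> t) -> t)) -> (e -> t)), [tifn blicket] is (e -> ((t -> t) -> t)); result (e -> t).
[vorn [murn [tifn blicket]]]: vorn is ((e -> t) -> (e -> (e -> e))), [murn [tifn blicket]] is (e -> t); result (e -> (e -> e)).

(e -> (e -> e))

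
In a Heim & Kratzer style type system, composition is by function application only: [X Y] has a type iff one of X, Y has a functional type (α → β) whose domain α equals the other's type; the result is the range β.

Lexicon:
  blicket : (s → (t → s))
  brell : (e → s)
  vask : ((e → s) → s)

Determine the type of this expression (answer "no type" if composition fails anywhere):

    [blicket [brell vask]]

[brell vask]: ((e → s) → s) applied to (e → s) yields s.
[blicket [brell vask]]: (s → (t → s)) applied to s yields (t → s).

(t → s)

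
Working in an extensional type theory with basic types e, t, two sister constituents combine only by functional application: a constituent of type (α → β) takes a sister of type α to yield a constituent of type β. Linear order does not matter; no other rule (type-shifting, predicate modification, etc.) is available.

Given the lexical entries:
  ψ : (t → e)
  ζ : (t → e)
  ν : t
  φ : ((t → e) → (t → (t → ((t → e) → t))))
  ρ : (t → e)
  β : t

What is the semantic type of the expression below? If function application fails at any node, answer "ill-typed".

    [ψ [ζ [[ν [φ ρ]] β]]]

e

At [φ ρ], φ : ((t → e) → (t → (t → ((t → e) → t)))) takes ρ : (t → e), giving (t → (t → ((t → e) → t))).
At [ν [φ ρ]], [φ ρ] : (t → (t → ((t → e) → t))) takes ν : t, giving (t → ((t → e) → t)).
At [[ν [φ ρ]] β], [ν [φ ρ]] : (t → ((t → e) → t)) takes β : t, giving ((t → e) → t).
At [ζ [[ν [φ ρ]] β]], [[ν [φ ρ]] β] : ((t → e) → t) takes ζ : (t → e), giving t.
At [ψ [ζ [[ν [φ ρ]] β]]], ψ : (t → e) takes [ζ [[ν [φ ρ]] β]] : t, giving e.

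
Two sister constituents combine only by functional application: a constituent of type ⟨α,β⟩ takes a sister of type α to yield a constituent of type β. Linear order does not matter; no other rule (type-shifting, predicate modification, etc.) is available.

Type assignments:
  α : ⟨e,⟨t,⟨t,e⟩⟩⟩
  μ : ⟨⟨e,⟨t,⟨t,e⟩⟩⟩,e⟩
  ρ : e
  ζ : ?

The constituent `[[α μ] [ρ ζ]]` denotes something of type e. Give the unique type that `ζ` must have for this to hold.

For [[α μ] [ρ ζ]] to have type e with [α μ] of type e, [ρ ζ] must be the function: [ρ ζ] : ⟨e,e⟩.
For [ρ ζ] to have type ⟨e,e⟩ with ρ of type e, ζ must be the function: ζ : ⟨e,⟨e,e⟩⟩.

⟨e,⟨e,e⟩⟩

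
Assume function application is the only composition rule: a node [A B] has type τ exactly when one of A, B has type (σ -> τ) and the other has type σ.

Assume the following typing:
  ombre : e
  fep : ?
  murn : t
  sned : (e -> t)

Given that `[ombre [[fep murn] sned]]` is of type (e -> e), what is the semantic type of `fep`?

[ombre [[fep murn] sned]] must have type (e -> e). The sister ombre has type e; that is not a function onto (e -> e), so [[fep murn] sned] must be the functor, of type (e -> (e -> e)).
[[fep murn] sned] must have type (e -> (e -> e)). The sister sned has type (e -> t); that is not a function onto (e -> (e -> e)), so [fep murn] must be the functor, of type ((e -> t) -> (e -> (e -> e))).
[fep murn] must have type ((e -> t) -> (e -> (e -> e))). The sister murn has type t; that is not a function onto ((e -> t) -> (e -> (e -> e))), so fep must be the functor, of type (t -> ((e -> t) -> (e -> (e -> e)))).

(t -> ((e -> t) -> (e -> (e -> e))))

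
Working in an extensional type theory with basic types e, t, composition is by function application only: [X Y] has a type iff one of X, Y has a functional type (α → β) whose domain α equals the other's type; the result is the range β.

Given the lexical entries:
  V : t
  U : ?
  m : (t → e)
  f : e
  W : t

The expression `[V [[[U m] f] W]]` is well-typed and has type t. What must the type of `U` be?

((t → e) → (e → (t → (t → t))))

For [V [[[U m] f] W]] to have type t with V of type t, [[[U m] f] W] must be the function: [[[U m] f] W] : (t → t).
For [[[U m] f] W] to have type (t → t) with W of type t, [[U m] f] must be the function: [[U m] f] : (t → (t → t)).
For [[U m] f] to have type (t → (t → t)) with f of type e, [U m] must be the function: [U m] : (e → (t → (t → t))).
For [U m] to have type (e → (t → (t → t))) with m of type (t → e), U must be the function: U : ((t → e) → (e → (t → (t → t)))).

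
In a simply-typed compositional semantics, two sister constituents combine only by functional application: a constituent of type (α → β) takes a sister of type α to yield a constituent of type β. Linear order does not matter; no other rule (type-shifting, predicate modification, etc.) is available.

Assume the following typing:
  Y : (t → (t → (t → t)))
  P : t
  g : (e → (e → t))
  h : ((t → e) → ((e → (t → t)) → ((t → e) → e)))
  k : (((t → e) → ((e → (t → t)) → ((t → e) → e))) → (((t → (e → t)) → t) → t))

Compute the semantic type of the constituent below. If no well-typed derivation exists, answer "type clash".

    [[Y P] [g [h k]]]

[Y P]: (t → (t → (t → t))) applied to t yields (t → (t → t)).
[h k]: (((t → e) → ((e → (t → t)) → ((t → e) → e))) → (((t → (e → t)) → t) → t)) applied to ((t → e) → ((e → (t → t)) → ((t → e) → e))) yields (((t → (e → t)) → t) → t).
At [g [h k]]: neither (e → (e → t)) nor (((t → (e → t)) → t) → t) can take the other as argument; the node is ill-typed.

type clash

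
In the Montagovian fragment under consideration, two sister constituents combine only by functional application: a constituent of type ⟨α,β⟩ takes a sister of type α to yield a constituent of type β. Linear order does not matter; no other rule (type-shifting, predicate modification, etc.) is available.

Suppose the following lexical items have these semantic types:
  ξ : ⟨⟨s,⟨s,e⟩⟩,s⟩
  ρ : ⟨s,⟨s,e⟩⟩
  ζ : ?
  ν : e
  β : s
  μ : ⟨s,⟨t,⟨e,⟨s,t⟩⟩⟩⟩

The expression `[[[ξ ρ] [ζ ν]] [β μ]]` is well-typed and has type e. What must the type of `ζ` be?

⟨e,⟨s,⟨⟨t,⟨e,⟨s,t⟩⟩⟩,e⟩⟩⟩

At [[[ξ ρ] [ζ ν]] [β μ]] (required: e): [β μ] is ⟨t,⟨e,⟨s,t⟩⟩⟩, which is not a function with range e; hence [[ξ ρ] [ζ ν]] is the functor — type ⟨⟨t,⟨e,⟨s,t⟩⟩⟩,e⟩.
At [[ξ ρ] [ζ ν]] (required: ⟨⟨t,⟨e,⟨s,t⟩⟩⟩,e⟩): [ξ ρ] is s, which is not a function with range ⟨⟨t,⟨e,⟨s,t⟩⟩⟩,e⟩; hence [ζ ν] is the functor — type ⟨s,⟨⟨t,⟨e,⟨s,t⟩⟩⟩,e⟩⟩.
At [ζ ν] (required: ⟨s,⟨⟨t,⟨e,⟨s,t⟩⟩⟩,e⟩⟩): ν is e, which is not a function with range ⟨s,⟨⟨t,⟨e,⟨s,t⟩⟩⟩,e⟩⟩; hence ζ is the functor — type ⟨e,⟨s,⟨⟨t,⟨e,⟨s,t⟩⟩⟩,e⟩⟩⟩.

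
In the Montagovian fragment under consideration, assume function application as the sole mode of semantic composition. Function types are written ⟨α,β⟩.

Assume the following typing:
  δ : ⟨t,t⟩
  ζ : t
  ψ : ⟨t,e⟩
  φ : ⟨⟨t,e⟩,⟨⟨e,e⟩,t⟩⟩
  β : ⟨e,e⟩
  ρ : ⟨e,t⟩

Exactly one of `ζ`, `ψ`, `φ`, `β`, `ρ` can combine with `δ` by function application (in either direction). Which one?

ζ — combines: δ : ⟨t,t⟩ takes ζ : t as argument, giving t.
ψ : ⟨t,e⟩ — neither side's domain matches the other.
φ : ⟨⟨t,e⟩,⟨⟨e,e⟩,t⟩⟩ — neither side's domain matches the other.
β : ⟨e,e⟩ — neither side's domain matches the other.
ρ : ⟨e,t⟩ — neither side's domain matches the other.

ζ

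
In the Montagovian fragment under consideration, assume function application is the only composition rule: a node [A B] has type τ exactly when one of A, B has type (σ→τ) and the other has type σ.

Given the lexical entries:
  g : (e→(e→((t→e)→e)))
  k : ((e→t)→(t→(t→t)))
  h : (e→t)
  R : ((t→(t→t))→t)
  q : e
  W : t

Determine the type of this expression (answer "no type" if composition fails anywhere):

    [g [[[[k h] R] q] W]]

no type

At [k h], k : ((e→t)→(t→(t→t))) takes h : (e→t), giving (t→(t→t)).
At [[k h] R], R : ((t→(t→t))→t) takes [k h] : (t→(t→t)), giving t.
[[[k h] R] q]: t with e — neither is a function whose domain matches the other; composition fails here.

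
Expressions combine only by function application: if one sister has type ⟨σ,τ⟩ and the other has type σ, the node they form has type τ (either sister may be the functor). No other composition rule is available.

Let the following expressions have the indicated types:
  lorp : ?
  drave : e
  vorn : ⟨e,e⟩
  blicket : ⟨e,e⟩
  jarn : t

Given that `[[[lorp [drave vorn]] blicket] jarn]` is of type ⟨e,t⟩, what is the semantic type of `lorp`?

At [[[lorp [drave vorn]] blicket] jarn] (required: ⟨e,t⟩): jarn is t, which is not a function with range ⟨e,t⟩; hence [[lorp [drave vorn]] blicket] is the functor — type ⟨t,⟨e,t⟩⟩.
At [[lorp [drave vorn]] blicket] (required: ⟨t,⟨e,t⟩⟩): blicket is ⟨e,e⟩, which is not a function with range ⟨t,⟨e,t⟩⟩; hence [lorp [drave vorn]] is the functor — type ⟨⟨e,e⟩,⟨t,⟨e,t⟩⟩⟩.
At [lorp [drave vorn]] (required: ⟨⟨e,e⟩,⟨t,⟨e,t⟩⟩⟩): [drave vorn] is e, which is not a function with range ⟨⟨e,e⟩,⟨t,⟨e,t⟩⟩⟩; hence lorp is the functor — type ⟨e,⟨⟨e,e⟩,⟨t,⟨e,t⟩⟩⟩⟩.

⟨e,⟨⟨e,e⟩,⟨t,⟨e,t⟩⟩⟩⟩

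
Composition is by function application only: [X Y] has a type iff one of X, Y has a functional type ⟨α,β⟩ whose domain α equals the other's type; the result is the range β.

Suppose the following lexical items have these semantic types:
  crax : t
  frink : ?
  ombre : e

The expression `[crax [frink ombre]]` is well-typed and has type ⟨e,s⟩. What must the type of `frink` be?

[crax [frink ombre]] is required to be ⟨e,s⟩. crax : t cannot yield ⟨e,s⟩ as functor, so [frink ombre] : ⟨t,⟨e,s⟩⟩.
[frink ombre] is required to be ⟨t,⟨e,s⟩⟩. ombre : e cannot yield ⟨t,⟨e,s⟩⟩ as functor, so frink : ⟨e,⟨t,⟨e,s⟩⟩⟩.

⟨e,⟨t,⟨e,s⟩⟩⟩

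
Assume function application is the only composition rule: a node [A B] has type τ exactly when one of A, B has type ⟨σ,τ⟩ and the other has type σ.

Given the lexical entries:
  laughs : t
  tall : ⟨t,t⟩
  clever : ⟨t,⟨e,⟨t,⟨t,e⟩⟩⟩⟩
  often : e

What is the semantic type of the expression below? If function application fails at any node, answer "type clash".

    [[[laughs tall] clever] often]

[laughs tall]: ⟨t,t⟩ applied to t yields t.
[[laughs tall] clever]: ⟨t,⟨e,⟨t,⟨t,e⟩⟩⟩⟩ applied to t yields ⟨e,⟨t,⟨t,e⟩⟩⟩.
[[[laughs tall] clever] often]: ⟨e,⟨t,⟨t,e⟩⟩⟩ applied to e yields ⟨t,⟨t,e⟩⟩.

⟨t,⟨t,e⟩⟩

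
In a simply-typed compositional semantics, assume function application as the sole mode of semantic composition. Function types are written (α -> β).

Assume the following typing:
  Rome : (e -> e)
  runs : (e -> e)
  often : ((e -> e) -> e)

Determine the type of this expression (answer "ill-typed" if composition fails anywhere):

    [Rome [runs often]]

e

At [runs often], often : ((e -> e) -> e) takes runs : (e -> e), giving e.
At [Rome [runs often]], Rome : (e -> e) takes [runs often] : e, giving e.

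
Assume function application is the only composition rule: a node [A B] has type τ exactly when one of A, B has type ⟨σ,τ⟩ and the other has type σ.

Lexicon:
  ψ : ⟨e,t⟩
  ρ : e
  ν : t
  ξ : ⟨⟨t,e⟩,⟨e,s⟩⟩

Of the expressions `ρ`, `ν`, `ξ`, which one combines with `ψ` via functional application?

ρ — combines: ψ : ⟨e,t⟩ takes ρ : e as argument, giving t.
ν : t — no; ψ wants e, and ν wants nothing (atomic).
ξ : ⟨⟨t,e⟩,⟨e,s⟩⟩ — no; ψ wants e, and ξ wants ⟨t,e⟩.

ρ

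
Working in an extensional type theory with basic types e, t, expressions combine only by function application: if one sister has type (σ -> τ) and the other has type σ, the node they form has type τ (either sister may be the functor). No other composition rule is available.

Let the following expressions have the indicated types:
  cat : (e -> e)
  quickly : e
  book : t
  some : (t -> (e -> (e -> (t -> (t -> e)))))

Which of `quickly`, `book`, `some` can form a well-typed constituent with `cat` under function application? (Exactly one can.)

quickly — combines: cat : (e -> e) takes quickly : e as argument, giving e.
book : t — neither side's domain matches the other.
some : (t -> (e -> (e -> (t -> (t -> e))))) — neither side's domain matches the other.

quickly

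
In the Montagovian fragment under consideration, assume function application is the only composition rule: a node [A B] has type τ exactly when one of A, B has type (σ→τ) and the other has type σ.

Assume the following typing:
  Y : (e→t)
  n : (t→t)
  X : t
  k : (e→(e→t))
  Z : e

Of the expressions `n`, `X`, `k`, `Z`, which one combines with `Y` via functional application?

Z

n : (t→t) — no; Y wants e, and n wants t.
X : t — no; Y wants e, and X wants nothing (atomic).
k : (e→(e→t)) — no; Y wants e, and k wants e.
Z — combines: Y : (e→t) takes Z : e as argument, giving t.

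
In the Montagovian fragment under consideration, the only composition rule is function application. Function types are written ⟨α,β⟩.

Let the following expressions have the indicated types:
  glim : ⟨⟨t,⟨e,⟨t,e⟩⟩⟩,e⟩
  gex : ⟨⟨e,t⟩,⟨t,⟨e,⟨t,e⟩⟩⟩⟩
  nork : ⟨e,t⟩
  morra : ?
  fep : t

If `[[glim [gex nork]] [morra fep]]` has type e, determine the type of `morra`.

⟨t,⟨e,e⟩⟩

[[glim [gex nork]] [morra fep]] must have type e. The sister [glim [gex nork]] has type e; that is not a function onto e, so [morra fep] must be the functor, of type ⟨e,e⟩.
[morra fep] must have type ⟨e,e⟩. The sister fep has type t; that is not a function onto ⟨e,e⟩, so morra must be the functor, of type ⟨t,⟨e,e⟩⟩.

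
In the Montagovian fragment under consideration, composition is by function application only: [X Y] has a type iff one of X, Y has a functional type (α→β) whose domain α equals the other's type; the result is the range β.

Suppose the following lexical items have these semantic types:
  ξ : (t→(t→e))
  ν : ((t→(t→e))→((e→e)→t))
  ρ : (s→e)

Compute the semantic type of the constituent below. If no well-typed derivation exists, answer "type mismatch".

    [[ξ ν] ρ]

type mismatch

At [ξ ν], ν : ((t→(t→e))→((e→e)→t)) takes ξ : (t→(t→e)), giving ((e→e)→t).
[[ξ ν] ρ]: ((e→e)→t) with (s→e) — neither is a function whose domain matches the other; composition fails here.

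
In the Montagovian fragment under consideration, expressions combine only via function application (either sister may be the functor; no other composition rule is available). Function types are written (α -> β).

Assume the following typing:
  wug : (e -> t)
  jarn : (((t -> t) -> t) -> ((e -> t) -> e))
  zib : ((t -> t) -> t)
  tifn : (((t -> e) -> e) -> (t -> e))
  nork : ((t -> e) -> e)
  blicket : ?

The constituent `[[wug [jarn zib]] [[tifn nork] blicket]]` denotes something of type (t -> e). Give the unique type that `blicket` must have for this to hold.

[[wug [jarn zib]] [[tifn nork] blicket]] is required to be (t -> e). [wug [jarn zib]] : e cannot yield (t -> e) as functor, so [[tifn nork] blicket] : (e -> (t -> e)).
[[tifn nork] blicket] is required to be (e -> (t -> e)). [tifn nork] : (t -> e) cannot yield (e -> (t -> e)) as functor, so blicket : ((t -> e) -> (e -> (t -> e))).

((t -> e) -> (e -> (t -> e)))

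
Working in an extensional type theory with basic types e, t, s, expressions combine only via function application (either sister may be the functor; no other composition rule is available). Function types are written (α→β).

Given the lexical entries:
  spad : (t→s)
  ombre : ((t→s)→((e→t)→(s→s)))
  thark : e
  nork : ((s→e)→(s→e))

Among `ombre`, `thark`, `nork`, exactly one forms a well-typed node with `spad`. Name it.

ombre

ombre — combines: ombre : ((t→s)→((e→t)→(s→s))) takes spad : (t→s) as argument, giving ((e→t)→(s→s)).
thark : e — spad needs t; thark needs nothing (atomic); neither fits.
nork : ((s→e)→(s→e)) — spad needs t; nork needs (s→e); neither fits.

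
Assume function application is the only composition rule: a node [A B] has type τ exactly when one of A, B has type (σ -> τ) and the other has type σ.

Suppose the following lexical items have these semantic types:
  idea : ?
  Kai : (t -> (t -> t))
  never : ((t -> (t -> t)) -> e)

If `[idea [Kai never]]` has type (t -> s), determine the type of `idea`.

(e -> (t -> s))

[idea [Kai never]] is required to be (t -> s). [Kai never] : e cannot yield (t -> s) as functor, so idea : (e -> (t -> s)).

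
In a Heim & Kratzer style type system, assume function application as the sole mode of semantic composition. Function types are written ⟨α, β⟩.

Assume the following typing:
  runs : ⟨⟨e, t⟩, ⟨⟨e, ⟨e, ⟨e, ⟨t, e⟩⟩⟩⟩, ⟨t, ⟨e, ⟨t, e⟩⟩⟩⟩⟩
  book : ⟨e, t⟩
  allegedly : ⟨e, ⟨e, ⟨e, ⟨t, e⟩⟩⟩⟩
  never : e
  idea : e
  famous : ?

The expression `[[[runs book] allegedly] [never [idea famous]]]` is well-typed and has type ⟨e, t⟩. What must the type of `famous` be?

⟨e, ⟨e, ⟨⟨t, ⟨e, ⟨t, e⟩⟩⟩, ⟨e, t⟩⟩⟩⟩

For [[[runs book] allegedly] [never [idea famous]]] to have type ⟨e, t⟩ with [[runs book] allegedly] of type ⟨t, ⟨e, ⟨t, e⟩⟩⟩, [never [idea famous]] must be the function: [never [idea famous]] : ⟨⟨t, ⟨e, ⟨t, e⟩⟩⟩, ⟨e, t⟩⟩.
For [never [idea famous]] to have type ⟨⟨t, ⟨e, ⟨t, e⟩⟩⟩, ⟨e, t⟩⟩ with never of type e, [idea famous] must be the function: [idea famous] : ⟨e, ⟨⟨t, ⟨e, ⟨t, e⟩⟩⟩, ⟨e, t⟩⟩⟩.
For [idea famous] to have type ⟨e, ⟨⟨t, ⟨e, ⟨t, e⟩⟩⟩, ⟨e, t⟩⟩⟩ with idea of type e, famous must be the function: famous : ⟨e, ⟨e, ⟨⟨t, ⟨e, ⟨t, e⟩⟩⟩, ⟨e, t⟩⟩⟩⟩.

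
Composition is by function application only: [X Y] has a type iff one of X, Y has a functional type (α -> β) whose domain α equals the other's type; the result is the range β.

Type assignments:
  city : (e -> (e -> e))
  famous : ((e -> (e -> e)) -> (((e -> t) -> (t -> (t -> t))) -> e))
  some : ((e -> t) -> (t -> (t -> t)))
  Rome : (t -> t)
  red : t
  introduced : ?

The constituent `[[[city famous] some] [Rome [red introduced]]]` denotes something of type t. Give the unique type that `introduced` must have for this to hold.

(t -> ((t -> t) -> (e -> t)))

At [[[city famous] some] [Rome [red introduced]]] (required: t): [[city famous] some] is e, which is not a function with range t; hence [Rome [red introduced]] is the functor — type (e -> t).
At [Rome [red introduced]] (required: (e -> t)): Rome is (t -> t), which is not a function with range (e -> t); hence [red introduced] is the functor — type ((t -> t) -> (e -> t)).
At [red introduced] (required: ((t -> t) -> (e -> t))): red is t, which is not a function with range ((t -> t) -> (e -> t)); hence introduced is the functor — type (t -> ((t -> t) -> (e -> t))).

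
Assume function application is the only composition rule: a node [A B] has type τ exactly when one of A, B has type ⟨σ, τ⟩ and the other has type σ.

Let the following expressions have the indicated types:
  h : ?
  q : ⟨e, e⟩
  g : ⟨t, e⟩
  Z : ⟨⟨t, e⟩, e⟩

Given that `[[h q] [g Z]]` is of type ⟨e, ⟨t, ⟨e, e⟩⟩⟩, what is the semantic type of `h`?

⟨⟨e, e⟩, ⟨e, ⟨e, ⟨t, ⟨e, e⟩⟩⟩⟩⟩

[[h q] [g Z]] must have type ⟨e, ⟨t, ⟨e, e⟩⟩⟩. The sister [g Z] has type e; that is not a function onto ⟨e, ⟨t, ⟨e, e⟩⟩⟩, so [h q] must be the functor, of type ⟨e, ⟨e, ⟨t, ⟨e, e⟩⟩⟩⟩.
[h q] must have type ⟨e, ⟨e, ⟨t, ⟨e, e⟩⟩⟩⟩. The sister q has type ⟨e, e⟩; that is not a function onto ⟨e, ⟨e, ⟨t, ⟨e, e⟩⟩⟩⟩, so h must be the functor, of type ⟨⟨e, e⟩, ⟨e, ⟨e, ⟨t, ⟨e, e⟩⟩⟩⟩⟩.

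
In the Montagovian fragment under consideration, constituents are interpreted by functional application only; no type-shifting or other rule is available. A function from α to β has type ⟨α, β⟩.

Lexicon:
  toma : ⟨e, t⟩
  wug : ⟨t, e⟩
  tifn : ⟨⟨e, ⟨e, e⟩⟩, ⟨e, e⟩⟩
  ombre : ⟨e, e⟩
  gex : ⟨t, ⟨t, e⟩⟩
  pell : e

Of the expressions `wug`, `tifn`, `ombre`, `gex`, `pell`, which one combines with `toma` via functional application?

pell

wug : ⟨t, e⟩ — toma needs e; wug needs t; neither fits.
tifn : ⟨⟨e, ⟨e, e⟩⟩, ⟨e, e⟩⟩ — toma needs e; tifn needs ⟨e, ⟨e, e⟩⟩; neither fits.
ombre : ⟨e, e⟩ — toma needs e; ombre needs e; neither fits.
gex : ⟨t, ⟨t, e⟩⟩ — toma needs e; gex needs t; neither fits.
pell — combines: toma : ⟨e, t⟩ takes pell : e as argument, giving t.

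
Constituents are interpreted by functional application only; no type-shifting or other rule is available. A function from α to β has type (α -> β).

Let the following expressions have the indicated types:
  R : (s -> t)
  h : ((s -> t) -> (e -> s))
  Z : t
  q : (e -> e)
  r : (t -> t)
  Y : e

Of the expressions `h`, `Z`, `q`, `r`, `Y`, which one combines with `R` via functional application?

h — combines: h : ((s -> t) -> (e -> s)) takes R : (s -> t) as argument, giving (e -> s).
Z : t — R needs s; Z needs nothing (atomic); neither fits.
q : (e -> e) — R needs s; q needs e; neither fits.
r : (t -> t) — R needs s; r needs t; neither fits.
Y : e — R needs s; Y needs nothing (atomic); neither fits.

h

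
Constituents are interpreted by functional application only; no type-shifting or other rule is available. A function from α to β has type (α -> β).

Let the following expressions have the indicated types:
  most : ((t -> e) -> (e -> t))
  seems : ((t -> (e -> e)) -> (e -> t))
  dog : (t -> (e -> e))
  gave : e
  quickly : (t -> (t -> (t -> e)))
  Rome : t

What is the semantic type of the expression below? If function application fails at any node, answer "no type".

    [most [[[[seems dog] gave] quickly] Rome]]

(e -> t)

[seems dog]: ((t -> (e -> e)) -> (e -> t)) applied to (t -> (e -> e)) yields (e -> t).
[[seems dog] gave]: (e -> t) applied to e yields t.
[[[seems dog] gave] quickly]: (t -> (t -> (t -> e))) applied to t yields (t -> (t -> e)).
[[[[seems dog] gave] quickly] Rome]: (t -> (t -> e)) applied to t yields (t -> e).
[most [[[[seems dog] gave] quickly] Rome]]: ((t -> e) -> (e -> t)) applied to (t -> e) yields (e -> t).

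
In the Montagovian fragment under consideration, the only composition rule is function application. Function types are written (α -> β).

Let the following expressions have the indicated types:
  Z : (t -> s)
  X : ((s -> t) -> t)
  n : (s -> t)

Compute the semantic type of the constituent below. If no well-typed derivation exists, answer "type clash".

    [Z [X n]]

[X n]: functor X : ((s -> t) -> t), argument n : (s -> t); result t.
[Z [X n]]: functor Z : (t -> s), argument [X n] : t; result s.

s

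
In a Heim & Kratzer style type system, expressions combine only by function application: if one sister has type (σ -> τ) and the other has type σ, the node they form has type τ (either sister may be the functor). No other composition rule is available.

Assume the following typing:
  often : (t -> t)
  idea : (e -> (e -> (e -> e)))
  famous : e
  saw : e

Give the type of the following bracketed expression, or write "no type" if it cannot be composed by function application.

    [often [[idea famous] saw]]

no type

[idea famous]: (e -> (e -> (e -> e))) applied to e yields (e -> (e -> e)).
[[idea famous] saw]: (e -> (e -> e)) applied to e yields (e -> e).
[often [[idea famous] saw]]: (t -> t) with (e -> e) — neither is a function whose domain matches the other; composition fails here.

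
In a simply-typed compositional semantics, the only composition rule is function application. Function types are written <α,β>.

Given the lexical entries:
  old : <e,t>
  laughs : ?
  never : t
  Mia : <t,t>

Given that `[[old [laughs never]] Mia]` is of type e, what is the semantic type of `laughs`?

<t,<<e,t>,<<t,t>,e>>>

At [[old [laughs never]] Mia] (required: e): Mia is <t,t>, which is not a function with range e; hence [old [laughs never]] is the functor — type <<t,t>,e>.
At [old [laughs never]] (required: <<t,t>,e>): old is <e,t>, which is not a function with range <<t,t>,e>; hence [laughs never] is the functor — type <<e,t>,<<t,t>,e>>.
At [laughs never] (required: <<e,t>,<<t,t>,e>>): never is t, which is not a function with range <<e,t>,<<t,t>,e>>; hence laughs is the functor — type <t,<<e,t>,<<t,t>,e>>>.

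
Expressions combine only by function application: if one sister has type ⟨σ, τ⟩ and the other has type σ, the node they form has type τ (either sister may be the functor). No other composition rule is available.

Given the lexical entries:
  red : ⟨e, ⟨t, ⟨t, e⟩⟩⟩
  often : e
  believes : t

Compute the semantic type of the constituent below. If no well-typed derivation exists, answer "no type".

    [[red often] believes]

⟨t, e⟩

[red often]: red is ⟨e, ⟨t, ⟨t, e⟩⟩⟩, often is e; result ⟨t, ⟨t, e⟩⟩.
[[red often] believes]: [red often] is ⟨t, ⟨t, e⟩⟩, believes is t; result ⟨t, e⟩.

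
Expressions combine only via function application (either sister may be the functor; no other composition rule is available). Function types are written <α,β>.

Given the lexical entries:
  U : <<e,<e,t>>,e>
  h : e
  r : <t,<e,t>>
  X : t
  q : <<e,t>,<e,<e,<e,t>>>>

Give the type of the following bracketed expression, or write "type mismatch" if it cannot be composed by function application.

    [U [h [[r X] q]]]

[r X]: r is <t,<e,t>>, X is t; result <e,t>.
[[r X] q]: q is <<e,t>,<e,<e,<e,t>>>>, [r X] is <e,t>; result <e,<e,<e,t>>>.
[h [[r X] q]]: [[r X] q] is <e,<e,<e,t>>>, h is e; result <e,<e,t>>.
[U [h [[r X] q]]]: U is <<e,<e,t>>,e>, [h [[r X] q]] is <e,<e,t>>; result e.

e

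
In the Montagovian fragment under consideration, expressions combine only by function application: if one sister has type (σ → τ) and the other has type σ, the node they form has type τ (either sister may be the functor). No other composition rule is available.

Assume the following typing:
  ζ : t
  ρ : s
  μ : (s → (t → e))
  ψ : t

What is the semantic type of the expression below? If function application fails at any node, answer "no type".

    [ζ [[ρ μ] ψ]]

[ρ μ]: μ is (s → (t → e)), ρ is s; result (t → e).
[[ρ μ] ψ]: [ρ μ] is (t → e), ψ is t; result e.
At [ζ [[ρ μ] ψ]]: neither t nor e can take the other as argument; the node is ill-typed.

no type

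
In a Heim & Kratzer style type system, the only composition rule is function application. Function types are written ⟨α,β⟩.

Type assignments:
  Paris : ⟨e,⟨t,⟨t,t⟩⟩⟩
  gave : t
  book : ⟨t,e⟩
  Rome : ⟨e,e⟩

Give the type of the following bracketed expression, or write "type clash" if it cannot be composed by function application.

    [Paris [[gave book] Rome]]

At [gave book], book : ⟨t,e⟩ takes gave : t, giving e.
At [[gave book] Rome], Rome : ⟨e,e⟩ takes [gave book] : e, giving e.
At [Paris [[gave book] Rome]], Paris : ⟨e,⟨t,⟨t,t⟩⟩⟩ takes [[gave book] Rome] : e, giving ⟨t,⟨t,t⟩⟩.

⟨t,⟨t,t⟩⟩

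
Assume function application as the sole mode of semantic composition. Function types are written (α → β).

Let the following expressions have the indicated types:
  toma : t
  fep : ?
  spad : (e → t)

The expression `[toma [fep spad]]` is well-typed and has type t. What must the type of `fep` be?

[toma [fep spad]] must have type t. The sister toma has type t; that is not a function onto t, so [fep spad] must be the functor, of type (t → t).
[fep spad] must have type (t → t). The sister spad has type (e → t); that is not a function onto (t → t), so fep must be the functor, of type ((e → t) → (t → t)).

((e → t) → (t → t))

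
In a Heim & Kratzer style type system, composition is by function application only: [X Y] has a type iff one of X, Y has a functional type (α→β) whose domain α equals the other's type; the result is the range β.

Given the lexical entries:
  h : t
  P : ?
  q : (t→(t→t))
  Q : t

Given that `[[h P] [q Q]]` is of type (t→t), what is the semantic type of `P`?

[[h P] [q Q]] must have type (t→t). The sister [q Q] has type (t→t); that is not a function onto (t→t), so [h P] must be the functor, of type ((t→t)→(t→t)).
[h P] must have type ((t→t)→(t→t)). The sister h has type t; that is not a function onto ((t→t)→(t→t)), so P must be the functor, of type (t→((t→t)→(t→t))).

(t→((t→t)→(t→t)))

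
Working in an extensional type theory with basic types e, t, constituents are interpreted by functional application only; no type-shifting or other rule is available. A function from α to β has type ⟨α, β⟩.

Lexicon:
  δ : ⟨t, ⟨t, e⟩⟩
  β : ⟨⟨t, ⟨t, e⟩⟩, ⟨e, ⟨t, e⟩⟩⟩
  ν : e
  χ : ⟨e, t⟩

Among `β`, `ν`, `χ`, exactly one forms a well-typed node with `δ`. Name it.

β

β — combines: β : ⟨⟨t, ⟨t, e⟩⟩, ⟨e, ⟨t, e⟩⟩⟩ takes δ : ⟨t, ⟨t, e⟩⟩ as argument, giving ⟨e, ⟨t, e⟩⟩.
ν : e — neither side's domain matches the other.
χ : ⟨e, t⟩ — neither side's domain matches the other.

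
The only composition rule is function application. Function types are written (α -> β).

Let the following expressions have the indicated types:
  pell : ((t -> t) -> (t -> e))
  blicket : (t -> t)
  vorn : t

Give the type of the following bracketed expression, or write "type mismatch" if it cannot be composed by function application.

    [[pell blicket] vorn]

[pell blicket]: pell is ((t -> t) -> (t -> e)), blicket is (t -> t); result (t -> e).
[[pell blicket] vorn]: [pell blicket] is (t -> e), vorn is t; result e.

e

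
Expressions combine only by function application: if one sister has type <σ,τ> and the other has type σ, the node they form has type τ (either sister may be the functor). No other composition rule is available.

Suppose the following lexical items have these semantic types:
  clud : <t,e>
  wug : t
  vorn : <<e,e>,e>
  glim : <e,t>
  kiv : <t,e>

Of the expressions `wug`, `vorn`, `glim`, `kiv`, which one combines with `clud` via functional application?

wug — combines: clud : <t,e> takes wug : t as argument, giving e.
vorn : <<e,e>,e> — neither side's domain matches the other.
glim : <e,t> — neither side's domain matches the other.
kiv : <t,e> — neither side's domain matches the other.

wug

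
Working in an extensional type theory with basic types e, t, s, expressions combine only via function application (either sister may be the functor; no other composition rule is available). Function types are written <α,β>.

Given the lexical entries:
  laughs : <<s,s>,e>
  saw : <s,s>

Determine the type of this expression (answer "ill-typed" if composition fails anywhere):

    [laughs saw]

[laughs saw]: <<s,s>,e> applied to <s,s> yields e.

e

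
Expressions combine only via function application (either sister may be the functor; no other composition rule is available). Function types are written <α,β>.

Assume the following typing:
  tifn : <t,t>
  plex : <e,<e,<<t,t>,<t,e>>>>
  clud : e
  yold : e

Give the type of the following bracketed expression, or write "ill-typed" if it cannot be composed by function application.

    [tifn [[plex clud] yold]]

<t,e>

[plex clud] — plex of type <e,<e,<<t,t>,<t,e>>>> combines with clud of type e: type <e,<<t,t>,<t,e>>>.
[[plex clud] yold] — [plex clud] of type <e,<<t,t>,<t,e>>> combines with yold of type e: type <<t,t>,<t,e>>.
[tifn [[plex clud] yold]] — [[plex clud] yold] of type <<t,t>,<t,e>> combines with tifn of type <t,t>: type <t,e>.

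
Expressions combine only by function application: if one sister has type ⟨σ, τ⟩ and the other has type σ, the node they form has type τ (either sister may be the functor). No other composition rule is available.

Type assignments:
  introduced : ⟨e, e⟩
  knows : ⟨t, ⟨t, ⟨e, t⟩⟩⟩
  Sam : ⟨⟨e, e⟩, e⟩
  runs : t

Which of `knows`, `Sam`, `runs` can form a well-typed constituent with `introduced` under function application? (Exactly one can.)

knows : ⟨t, ⟨t, ⟨e, t⟩⟩⟩ — neither side's domain matches the other.
Sam — combines: Sam : ⟨⟨e, e⟩, e⟩ takes introduced : ⟨e, e⟩ as argument, giving e.
runs : t — neither side's domain matches the other.

Sam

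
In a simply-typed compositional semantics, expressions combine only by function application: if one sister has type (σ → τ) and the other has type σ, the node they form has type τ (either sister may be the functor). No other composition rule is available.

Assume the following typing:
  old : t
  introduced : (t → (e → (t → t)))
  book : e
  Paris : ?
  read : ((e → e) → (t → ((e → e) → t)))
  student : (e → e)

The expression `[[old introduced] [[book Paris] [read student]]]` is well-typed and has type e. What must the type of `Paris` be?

(e → ((t → ((e → e) → t)) → ((e → (t → t)) → e)))

At [[old introduced] [[book Paris] [read student]]] (required: e): [old introduced] is (e → (t → t)), which is not a function with range e; hence [[book Paris] [read student]] is the functor — type ((e → (t → t)) → e).
At [[book Paris] [read student]] (required: ((e → (t → t)) → e)): [read student] is (t → ((e → e) → t)), which is not a function with range ((e → (t → t)) → e); hence [book Paris] is the functor — type ((t → ((e → e) → t)) → ((e → (t → t)) → e)).
At [book Paris] (required: ((t → ((e → e) → t)) → ((e → (t → t)) → e))): book is e, which is not a function with range ((t → ((e → e) → t)) → ((e → (t → t)) → e)); hence Paris is the functor — type (e → ((t → ((e → e) → t)) → ((e → (t → t)) → e))).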